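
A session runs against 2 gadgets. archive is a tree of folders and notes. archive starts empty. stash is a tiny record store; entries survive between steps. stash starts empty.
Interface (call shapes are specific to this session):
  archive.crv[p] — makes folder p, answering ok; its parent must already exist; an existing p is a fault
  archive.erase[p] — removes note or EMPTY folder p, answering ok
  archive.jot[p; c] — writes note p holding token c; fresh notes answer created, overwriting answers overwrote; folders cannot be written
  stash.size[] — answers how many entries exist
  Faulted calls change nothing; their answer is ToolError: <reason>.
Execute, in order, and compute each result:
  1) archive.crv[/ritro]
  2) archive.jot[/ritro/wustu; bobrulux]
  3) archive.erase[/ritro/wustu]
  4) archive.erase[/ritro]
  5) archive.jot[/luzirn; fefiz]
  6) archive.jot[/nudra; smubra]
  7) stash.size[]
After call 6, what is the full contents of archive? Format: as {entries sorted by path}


Answer: {luzirn=fefiz, nudra=smubra}

Derivation:
Step: archive.crv[p='/ritro']
Result: ok
Step: archive.jot[p='/ritro/wustu'; c='bobrulux']
Result: created
Step: archive.erase[p='/ritro/wustu']
Result: ok
Step: archive.erase[p='/ritro']
Result: ok
Step: archive.jot[p='/luzirn'; c='fefiz']
Result: created
Step: archive.jot[p='/nudra'; c='smubra']
Result: created
Step: stash.size[]
Result: 0


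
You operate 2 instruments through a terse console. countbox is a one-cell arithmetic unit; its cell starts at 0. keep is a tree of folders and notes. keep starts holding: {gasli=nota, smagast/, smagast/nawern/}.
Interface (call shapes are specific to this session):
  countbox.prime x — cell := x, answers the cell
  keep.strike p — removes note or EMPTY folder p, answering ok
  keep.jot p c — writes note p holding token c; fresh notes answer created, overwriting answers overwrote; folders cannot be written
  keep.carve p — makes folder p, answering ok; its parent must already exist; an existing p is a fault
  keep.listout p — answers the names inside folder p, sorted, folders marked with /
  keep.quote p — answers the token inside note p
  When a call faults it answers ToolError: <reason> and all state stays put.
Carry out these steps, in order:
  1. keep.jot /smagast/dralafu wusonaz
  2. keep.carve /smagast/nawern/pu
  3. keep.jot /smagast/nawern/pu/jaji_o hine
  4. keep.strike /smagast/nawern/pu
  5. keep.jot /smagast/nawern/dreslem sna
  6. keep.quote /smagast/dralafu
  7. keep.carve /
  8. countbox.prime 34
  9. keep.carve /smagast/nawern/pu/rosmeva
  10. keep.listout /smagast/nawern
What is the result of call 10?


Answer: [dreslem, pu/]

Derivation:
% 1. jot(p=/smagast/dralafu, c=wusonaz) == created
% 2. carve(p=/smagast/nawern/pu) == ok
% 3. jot(p=/smagast/nawern/pu/jaji_o, c=hine) == created
% 4. strike(p=/smagast/nawern/pu) == ToolError: not empty
% 5. jot(p=/smagast/nawern/dreslem, c=sna) == created
% 6. quote(p=/smagast/dralafu) == wusonaz
% 7. carve(p=/) == ToolError: exists
% 8. prime(x=34) == 34
% 9. carve(p=/smagast/nawern/pu/rosmeva) == ok
% 10. listout(p=/smagast/nawern) == [dreslem, pu/]


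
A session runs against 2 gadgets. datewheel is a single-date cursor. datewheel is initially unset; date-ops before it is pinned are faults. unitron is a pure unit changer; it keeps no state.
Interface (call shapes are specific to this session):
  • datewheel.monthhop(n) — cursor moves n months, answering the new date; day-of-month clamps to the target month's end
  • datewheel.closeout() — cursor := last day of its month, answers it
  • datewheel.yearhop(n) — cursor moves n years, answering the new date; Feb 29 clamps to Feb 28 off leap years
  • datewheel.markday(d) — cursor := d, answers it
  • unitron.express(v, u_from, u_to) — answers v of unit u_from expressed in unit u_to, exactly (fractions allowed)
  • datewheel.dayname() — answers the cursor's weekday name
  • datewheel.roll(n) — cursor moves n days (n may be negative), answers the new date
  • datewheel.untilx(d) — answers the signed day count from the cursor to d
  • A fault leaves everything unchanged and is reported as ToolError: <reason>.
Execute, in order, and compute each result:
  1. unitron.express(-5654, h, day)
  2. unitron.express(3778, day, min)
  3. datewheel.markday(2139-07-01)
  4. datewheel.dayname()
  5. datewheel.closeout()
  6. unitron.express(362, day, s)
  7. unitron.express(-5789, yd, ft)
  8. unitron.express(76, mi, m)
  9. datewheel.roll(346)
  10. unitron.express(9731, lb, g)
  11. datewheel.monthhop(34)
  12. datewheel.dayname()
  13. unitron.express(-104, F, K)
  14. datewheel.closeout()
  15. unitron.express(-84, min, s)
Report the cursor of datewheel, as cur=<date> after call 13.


Answer: cur=2143-05-11

Derivation:
CALL express[v→-5654; u_from→h; u_to→day]
RET  -2827/12
CALL express[v→3778; u_from→day; u_to→min]
RET  5440320
CALL markday[d→2139-07-01]
RET  2139-07-01
CALL dayname[]
RET  Wednesday
CALL closeout[]
RET  2139-07-31
CALL express[v→362; u_from→day; u_to→s]
RET  31276800
CALL express[v→-5789; u_from→yd; u_to→ft]
RET  -17367
CALL express[v→76; u_from→mi; u_to→m]
RET  15288768/125
CALL roll[n→346]
RET  2140-07-11
CALL express[v→9731; u_from→lb; u_to→g]
RET  441390735247/100000
CALL monthhop[n→34]
RET  2143-05-11
CALL dayname[]
RET  Saturday
CALL express[v→-104; u_from→F; u_to→K]
RET  35567/180
CALL closeout[]
RET  2143-05-31
CALL express[v→-84; u_from→min; u_to→s]
RET  -5040


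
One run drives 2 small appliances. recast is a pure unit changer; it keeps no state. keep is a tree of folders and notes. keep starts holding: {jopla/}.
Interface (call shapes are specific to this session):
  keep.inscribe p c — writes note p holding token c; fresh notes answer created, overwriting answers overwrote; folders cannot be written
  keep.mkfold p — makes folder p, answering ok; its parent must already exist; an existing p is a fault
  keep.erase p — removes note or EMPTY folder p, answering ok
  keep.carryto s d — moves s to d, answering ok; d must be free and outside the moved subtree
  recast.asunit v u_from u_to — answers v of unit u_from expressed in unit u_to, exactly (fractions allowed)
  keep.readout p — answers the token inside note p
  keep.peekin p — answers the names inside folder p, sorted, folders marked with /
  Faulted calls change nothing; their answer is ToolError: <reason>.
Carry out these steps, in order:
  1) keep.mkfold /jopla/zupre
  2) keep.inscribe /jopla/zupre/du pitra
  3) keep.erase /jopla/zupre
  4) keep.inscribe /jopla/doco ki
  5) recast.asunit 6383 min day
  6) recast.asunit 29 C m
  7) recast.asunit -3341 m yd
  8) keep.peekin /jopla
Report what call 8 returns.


Answer: [doco, zupre/]

Derivation:
>>> keep.mkfold p=/jopla/zupre
[out] ok
>>> keep.inscribe p=/jopla/zupre/du c=pitra
[out] created
>>> keep.erase p=/jopla/zupre
[out] ToolError: not empty
>>> keep.inscribe p=/jopla/doco c=ki
[out] created
>>> recast.asunit v=6383 u_from=min u_to=day
[out] 6383/1440
>>> recast.asunit v=29 u_from=C u_to=m
[out] ToolError: incompatible units
>>> recast.asunit v=-3341 u_from=m u_to=yd
[out] -4176250/1143
>>> keep.peekin p=/jopla
[out] [doco, zupre/]


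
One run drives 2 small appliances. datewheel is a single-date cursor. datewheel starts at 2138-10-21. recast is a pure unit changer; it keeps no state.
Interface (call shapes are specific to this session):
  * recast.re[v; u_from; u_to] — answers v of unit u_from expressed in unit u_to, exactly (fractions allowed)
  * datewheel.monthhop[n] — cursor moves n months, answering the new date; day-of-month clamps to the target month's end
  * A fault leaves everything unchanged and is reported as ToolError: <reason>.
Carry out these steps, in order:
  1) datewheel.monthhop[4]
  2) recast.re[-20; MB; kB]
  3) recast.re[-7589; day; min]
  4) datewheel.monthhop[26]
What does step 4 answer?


Now I run datewheel.monthhop with n→4, which returns 2139-02-21.
Then recast.re with v→-20, u_from→MB, u_to→kB, and see -20000.
Next I call recast.re with v→-7589, u_from→day, u_to→min, giving -10928160.
Next I call datewheel.monthhop with n→26, which returns 2141-04-21.

Answer: 2141-04-21


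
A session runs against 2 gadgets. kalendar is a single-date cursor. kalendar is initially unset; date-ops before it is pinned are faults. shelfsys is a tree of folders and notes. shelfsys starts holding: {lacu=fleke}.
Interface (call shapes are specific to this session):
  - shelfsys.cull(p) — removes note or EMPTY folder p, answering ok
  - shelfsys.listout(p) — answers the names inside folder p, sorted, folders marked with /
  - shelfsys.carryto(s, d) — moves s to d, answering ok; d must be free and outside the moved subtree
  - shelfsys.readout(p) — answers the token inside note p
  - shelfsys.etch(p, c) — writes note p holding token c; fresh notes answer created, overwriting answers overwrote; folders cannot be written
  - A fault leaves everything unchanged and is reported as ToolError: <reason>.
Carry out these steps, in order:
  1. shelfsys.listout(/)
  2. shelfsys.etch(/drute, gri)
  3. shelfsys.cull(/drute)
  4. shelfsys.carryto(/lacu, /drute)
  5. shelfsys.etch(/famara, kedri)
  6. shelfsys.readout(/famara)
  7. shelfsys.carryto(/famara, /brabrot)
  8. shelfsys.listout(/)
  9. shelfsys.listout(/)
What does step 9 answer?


Act: shelfsys.listout[p→/]
Obs: [lacu]
Act: shelfsys.etch[p→/drute; c→gri]
Obs: created
Act: shelfsys.cull[p→/drute]
Obs: ok
Act: shelfsys.carryto[s→/lacu; d→/drute]
Obs: ok
Act: shelfsys.etch[p→/famara; c→kedri]
Obs: created
Act: shelfsys.readout[p→/famara]
Obs: kedri
Act: shelfsys.carryto[s→/famara; d→/brabrot]
Obs: ok
Act: shelfsys.listout[p→/]
Obs: [brabrot, drute]
Act: shelfsys.listout[p→/]
Obs: [brabrot, drute]

Answer: [brabrot, drute]


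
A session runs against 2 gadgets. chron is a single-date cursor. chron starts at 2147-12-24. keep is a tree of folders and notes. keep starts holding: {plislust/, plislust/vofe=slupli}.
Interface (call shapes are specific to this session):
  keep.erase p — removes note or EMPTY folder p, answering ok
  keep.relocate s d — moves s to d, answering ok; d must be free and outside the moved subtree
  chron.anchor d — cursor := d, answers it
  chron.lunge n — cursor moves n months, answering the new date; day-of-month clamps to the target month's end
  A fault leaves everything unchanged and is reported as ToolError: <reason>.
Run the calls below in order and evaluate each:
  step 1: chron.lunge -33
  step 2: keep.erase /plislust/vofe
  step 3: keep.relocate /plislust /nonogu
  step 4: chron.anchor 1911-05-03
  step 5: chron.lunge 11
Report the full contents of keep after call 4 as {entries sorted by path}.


! lunge(-33) => 2145-03-24
! erase(/plislust/vofe) => ok
! relocate(/plislust, /nonogu) => ok
! anchor(1911-05-03) => 1911-05-03
! lunge(11) => 1912-04-03

Answer: {nonogu/}


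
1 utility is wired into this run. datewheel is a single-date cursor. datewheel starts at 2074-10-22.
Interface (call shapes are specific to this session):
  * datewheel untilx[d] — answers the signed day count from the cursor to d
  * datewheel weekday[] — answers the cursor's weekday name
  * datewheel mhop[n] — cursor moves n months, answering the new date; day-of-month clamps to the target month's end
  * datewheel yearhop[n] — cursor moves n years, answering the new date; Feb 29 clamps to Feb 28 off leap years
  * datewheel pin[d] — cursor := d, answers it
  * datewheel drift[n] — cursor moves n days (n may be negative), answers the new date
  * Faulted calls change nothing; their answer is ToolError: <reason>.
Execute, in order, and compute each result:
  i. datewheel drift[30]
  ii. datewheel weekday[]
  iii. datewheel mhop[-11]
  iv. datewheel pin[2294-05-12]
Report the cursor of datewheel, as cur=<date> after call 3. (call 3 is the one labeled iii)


Do: datewheel drift[n: 30]
See: 2074-11-21
Do: datewheel weekday[]
See: Wednesday
Do: datewheel mhop[n: -11]
See: 2073-12-21
Do: datewheel pin[d: 2294-05-12]
See: 2294-05-12

Answer: cur=2073-12-21


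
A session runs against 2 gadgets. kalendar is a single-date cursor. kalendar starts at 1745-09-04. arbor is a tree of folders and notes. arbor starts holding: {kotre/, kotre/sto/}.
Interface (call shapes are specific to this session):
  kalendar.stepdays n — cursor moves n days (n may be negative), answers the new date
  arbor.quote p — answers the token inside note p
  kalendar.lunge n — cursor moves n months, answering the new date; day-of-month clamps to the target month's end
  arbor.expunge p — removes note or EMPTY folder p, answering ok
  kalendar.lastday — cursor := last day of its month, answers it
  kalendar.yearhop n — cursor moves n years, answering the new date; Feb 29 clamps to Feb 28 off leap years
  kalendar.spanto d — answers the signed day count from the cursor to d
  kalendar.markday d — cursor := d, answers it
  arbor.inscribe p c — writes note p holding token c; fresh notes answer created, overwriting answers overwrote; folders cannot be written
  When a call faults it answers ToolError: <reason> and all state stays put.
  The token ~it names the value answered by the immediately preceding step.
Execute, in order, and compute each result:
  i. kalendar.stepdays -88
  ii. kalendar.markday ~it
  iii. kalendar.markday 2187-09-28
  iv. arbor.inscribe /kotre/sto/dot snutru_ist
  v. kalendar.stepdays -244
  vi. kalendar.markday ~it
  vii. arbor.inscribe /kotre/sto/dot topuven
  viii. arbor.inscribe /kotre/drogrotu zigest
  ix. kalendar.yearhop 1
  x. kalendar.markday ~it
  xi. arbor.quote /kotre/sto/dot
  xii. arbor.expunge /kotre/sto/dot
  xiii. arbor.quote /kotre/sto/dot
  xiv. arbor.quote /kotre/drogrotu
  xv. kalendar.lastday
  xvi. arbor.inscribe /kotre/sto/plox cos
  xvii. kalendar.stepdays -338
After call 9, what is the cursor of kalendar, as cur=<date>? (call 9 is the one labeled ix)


Answer: cur=2188-01-27

Derivation:
Calling stepdays passing n='-88', and see 1745-06-08.
Using markday passing d='~it', yielding 1745-06-08.
I run markday passing d='2187-09-28', → 2187-09-28.
Invoking inscribe passing p='/kotre/sto/dot', c='snutru_ist', — result: created.
Now I run stepdays passing n='-244', yielding 2187-01-27.
I invoke markday passing d='~it', and get 2187-01-27.
I call inscribe passing p='/kotre/sto/dot', c='topuven', which returns overwrote.
Now I run inscribe passing p='/kotre/drogrotu', c='zigest', and get created.
Invoking yearhop passing n='1', which returns 2188-01-27.
I use markday passing d='~it', and see 2188-01-27.
Using quote passing p='/kotre/sto/dot', — result: topuven.
Calling expunge passing p='/kotre/sto/dot': ok.
I call quote passing p='/kotre/sto/dot', which returns ToolError: not found.
Next I call quote passing p='/kotre/drogrotu', — result: zigest.
Calling lastday, which returns 2188-01-31.
I invoke inscribe passing p='/kotre/sto/plox', c='cos', → created.
Now I run stepdays passing n='-338', yielding 2187-02-27.


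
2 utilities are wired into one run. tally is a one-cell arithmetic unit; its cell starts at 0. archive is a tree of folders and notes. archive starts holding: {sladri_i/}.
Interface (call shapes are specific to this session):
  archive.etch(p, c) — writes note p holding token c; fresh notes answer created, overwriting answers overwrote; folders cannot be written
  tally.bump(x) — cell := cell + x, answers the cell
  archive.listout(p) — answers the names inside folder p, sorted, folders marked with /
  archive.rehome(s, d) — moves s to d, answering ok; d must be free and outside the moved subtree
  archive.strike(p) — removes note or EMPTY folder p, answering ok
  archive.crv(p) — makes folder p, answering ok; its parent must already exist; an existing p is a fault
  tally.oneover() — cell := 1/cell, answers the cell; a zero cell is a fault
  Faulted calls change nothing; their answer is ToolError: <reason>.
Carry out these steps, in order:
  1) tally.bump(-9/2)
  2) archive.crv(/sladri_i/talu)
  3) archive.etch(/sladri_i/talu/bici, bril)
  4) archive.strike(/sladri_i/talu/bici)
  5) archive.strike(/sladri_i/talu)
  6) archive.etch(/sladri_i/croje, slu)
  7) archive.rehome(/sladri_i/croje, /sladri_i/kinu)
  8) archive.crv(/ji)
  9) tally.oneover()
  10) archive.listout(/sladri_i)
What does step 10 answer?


Invoking bump with x: -9/2: -9/2.
Invoking crv with p: /sladri_i/talu, and observe ok.
Then etch with p: /sladri_i/talu/bici, c: bril, and get created.
Invoking strike with p: /sladri_i/talu/bici, giving ok.
Then strike with p: /sladri_i/talu, — result: ok.
I call etch with p: /sladri_i/croje, c: slu, giving created.
I call rehome with s: /sladri_i/croje, d: /sladri_i/kinu, — result: ok.
I use crv with p: /ji, giving ok.
Using oneover, and see -2/9.
Using listout with p: /sladri_i, giving [kinu].

Answer: [kinu]


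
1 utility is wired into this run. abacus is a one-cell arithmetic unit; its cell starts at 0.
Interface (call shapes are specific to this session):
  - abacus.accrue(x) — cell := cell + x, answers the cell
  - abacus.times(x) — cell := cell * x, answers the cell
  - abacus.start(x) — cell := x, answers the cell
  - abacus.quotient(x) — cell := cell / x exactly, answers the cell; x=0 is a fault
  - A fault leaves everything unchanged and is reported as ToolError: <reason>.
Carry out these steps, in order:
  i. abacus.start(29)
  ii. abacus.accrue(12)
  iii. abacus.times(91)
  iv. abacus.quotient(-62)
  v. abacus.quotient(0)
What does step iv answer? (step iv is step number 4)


>> abacus.start(x=29)
<< 29
>> abacus.accrue(x=12)
<< 41
>> abacus.times(x=91)
<< 3731
>> abacus.quotient(x=-62)
<< -3731/62
>> abacus.quotient(x=0)
<< ToolError: division by zero

Answer: -3731/62


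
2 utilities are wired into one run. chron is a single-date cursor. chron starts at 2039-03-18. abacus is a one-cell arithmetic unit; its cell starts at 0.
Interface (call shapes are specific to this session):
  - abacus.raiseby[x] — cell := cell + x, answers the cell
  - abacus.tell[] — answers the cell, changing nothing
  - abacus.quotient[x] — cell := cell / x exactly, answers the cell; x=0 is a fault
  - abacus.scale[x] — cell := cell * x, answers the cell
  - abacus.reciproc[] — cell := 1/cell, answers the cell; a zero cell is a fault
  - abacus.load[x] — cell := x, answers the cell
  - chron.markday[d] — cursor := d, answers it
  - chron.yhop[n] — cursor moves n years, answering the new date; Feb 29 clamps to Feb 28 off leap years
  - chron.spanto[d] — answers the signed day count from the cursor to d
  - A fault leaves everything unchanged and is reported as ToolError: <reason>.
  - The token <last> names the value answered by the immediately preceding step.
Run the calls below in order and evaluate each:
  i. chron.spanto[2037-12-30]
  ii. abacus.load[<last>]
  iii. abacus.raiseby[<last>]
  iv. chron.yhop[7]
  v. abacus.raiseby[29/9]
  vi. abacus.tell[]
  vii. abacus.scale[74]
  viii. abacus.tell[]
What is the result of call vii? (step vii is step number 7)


-- chron.spanto(d=2037-12-30) == -443
-- abacus.load(x=<last>) == -443
-- abacus.raiseby(x=<last>) == -886
-- chron.yhop(n=7) == 2046-03-18
-- abacus.raiseby(x=29/9) == -7945/9
-- abacus.tell() == -7945/9
-- abacus.scale(x=74) == -587930/9
-- abacus.tell() == -587930/9

Answer: -587930/9


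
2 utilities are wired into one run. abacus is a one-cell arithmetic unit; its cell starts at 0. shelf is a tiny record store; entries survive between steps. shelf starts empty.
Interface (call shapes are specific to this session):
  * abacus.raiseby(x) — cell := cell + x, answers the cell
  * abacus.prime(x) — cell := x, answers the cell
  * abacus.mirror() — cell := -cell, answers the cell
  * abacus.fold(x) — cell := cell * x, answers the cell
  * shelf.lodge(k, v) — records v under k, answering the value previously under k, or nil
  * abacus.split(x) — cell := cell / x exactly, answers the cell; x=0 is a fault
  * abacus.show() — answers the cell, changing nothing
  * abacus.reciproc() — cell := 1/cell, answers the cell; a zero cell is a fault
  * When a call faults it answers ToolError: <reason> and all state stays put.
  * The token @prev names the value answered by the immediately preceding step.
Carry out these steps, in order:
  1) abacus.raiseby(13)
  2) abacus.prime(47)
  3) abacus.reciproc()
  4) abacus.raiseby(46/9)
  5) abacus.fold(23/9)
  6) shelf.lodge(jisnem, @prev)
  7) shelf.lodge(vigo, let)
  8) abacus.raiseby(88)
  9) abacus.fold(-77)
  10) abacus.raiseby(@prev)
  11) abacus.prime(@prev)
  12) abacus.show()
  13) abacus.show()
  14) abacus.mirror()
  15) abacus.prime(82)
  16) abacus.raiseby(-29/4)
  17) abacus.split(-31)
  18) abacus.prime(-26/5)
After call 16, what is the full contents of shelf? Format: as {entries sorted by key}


>>> abacus.raiseby x='13'
:: 13
>>> abacus.prime x='47'
:: 47
>>> abacus.reciproc
:: 1/47
>>> abacus.raiseby x='46/9'
:: 2171/423
>>> abacus.fold x='23/9'
:: 49933/3807
>>> shelf.lodge k='jisnem' v='@prev'
:: nil
>>> shelf.lodge k='vigo' v='let'
:: nil
>>> abacus.raiseby x='88'
:: 384949/3807
>>> abacus.fold x='-77'
:: -29641073/3807
>>> abacus.raiseby x='@prev'
:: -59282146/3807
>>> abacus.prime x='@prev'
:: -59282146/3807
>>> abacus.show
:: -59282146/3807
>>> abacus.show
:: -59282146/3807
>>> abacus.mirror
:: 59282146/3807
>>> abacus.prime x='82'
:: 82
>>> abacus.raiseby x='-29/4'
:: 299/4
>>> abacus.split x='-31'
:: -299/124
>>> abacus.prime x='-26/5'
:: -26/5

Answer: {jisnem=49933/3807, vigo=let}


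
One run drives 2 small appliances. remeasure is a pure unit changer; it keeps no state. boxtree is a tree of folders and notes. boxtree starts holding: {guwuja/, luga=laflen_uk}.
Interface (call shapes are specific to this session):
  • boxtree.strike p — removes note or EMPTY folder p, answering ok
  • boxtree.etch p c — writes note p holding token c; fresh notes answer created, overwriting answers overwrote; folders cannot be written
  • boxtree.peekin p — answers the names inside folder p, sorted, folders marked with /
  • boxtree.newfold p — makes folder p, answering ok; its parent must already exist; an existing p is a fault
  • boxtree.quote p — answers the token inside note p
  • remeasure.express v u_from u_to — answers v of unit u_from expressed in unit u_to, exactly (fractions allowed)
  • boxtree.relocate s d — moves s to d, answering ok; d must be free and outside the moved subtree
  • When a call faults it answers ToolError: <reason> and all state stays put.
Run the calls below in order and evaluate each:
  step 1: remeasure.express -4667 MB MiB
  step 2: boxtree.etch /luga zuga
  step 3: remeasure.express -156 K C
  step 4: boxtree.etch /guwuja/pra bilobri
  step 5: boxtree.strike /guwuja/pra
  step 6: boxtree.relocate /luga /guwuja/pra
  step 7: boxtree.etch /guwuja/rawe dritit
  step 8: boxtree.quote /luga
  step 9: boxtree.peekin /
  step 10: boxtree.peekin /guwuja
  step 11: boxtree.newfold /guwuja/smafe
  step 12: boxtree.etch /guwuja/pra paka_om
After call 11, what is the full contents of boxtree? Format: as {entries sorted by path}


Answer: {guwuja/, guwuja/pra=zuga, guwuja/rawe=dritit, guwuja/smafe/}

Derivation:
Then remeasure.express using v: -4667, u_from: MB, u_to: MiB, → -72921875/16384.
I run boxtree.etch using p: /luga, c: zuga: overwrote.
I try remeasure.express using v: -156, u_from: K, u_to: C, giving -8583/20.
Calling boxtree.etch using p: /guwuja/pra, c: bilobri, which returns created.
I try boxtree.strike using p: /guwuja/pra, and observe ok.
I try boxtree.relocate using s: /luga, d: /guwuja/pra, yielding ok.
Then boxtree.etch using p: /guwuja/rawe, c: dritit, — result: created.
I try boxtree.quote using p: /luga, and observe ToolError: not found.
Next I call boxtree.peekin using p: /, — result: [guwuja/].
Calling boxtree.peekin using p: /guwuja, and see [pra, rawe].
I try boxtree.newfold using p: /guwuja/smafe, which returns ok.
Then boxtree.etch using p: /guwuja/pra, c: paka_om: overwrote.


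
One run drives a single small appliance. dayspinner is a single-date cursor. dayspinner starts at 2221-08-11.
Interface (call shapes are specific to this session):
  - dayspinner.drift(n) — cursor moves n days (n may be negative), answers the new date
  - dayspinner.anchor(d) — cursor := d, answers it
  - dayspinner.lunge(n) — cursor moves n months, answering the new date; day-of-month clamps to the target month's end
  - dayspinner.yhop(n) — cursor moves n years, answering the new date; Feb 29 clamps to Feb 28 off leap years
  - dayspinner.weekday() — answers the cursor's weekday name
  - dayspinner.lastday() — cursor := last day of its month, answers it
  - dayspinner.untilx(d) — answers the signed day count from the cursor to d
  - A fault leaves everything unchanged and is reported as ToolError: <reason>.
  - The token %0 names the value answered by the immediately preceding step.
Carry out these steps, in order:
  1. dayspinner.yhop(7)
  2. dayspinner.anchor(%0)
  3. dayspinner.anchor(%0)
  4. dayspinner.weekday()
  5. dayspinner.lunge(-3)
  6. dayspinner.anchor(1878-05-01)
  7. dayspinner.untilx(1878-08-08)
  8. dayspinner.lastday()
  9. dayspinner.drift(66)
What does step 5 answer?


Answer: 2228-05-11

Derivation:
CALL dayspinner.yhop[n: 7]
RET  2228-08-11
CALL dayspinner.anchor[d: %0]
RET  2228-08-11
CALL dayspinner.anchor[d: %0]
RET  2228-08-11
CALL dayspinner.weekday[]
RET  Monday
CALL dayspinner.lunge[n: -3]
RET  2228-05-11
CALL dayspinner.anchor[d: 1878-05-01]
RET  1878-05-01
CALL dayspinner.untilx[d: 1878-08-08]
RET  99
CALL dayspinner.lastday[]
RET  1878-05-31
CALL dayspinner.drift[n: 66]
RET  1878-08-05


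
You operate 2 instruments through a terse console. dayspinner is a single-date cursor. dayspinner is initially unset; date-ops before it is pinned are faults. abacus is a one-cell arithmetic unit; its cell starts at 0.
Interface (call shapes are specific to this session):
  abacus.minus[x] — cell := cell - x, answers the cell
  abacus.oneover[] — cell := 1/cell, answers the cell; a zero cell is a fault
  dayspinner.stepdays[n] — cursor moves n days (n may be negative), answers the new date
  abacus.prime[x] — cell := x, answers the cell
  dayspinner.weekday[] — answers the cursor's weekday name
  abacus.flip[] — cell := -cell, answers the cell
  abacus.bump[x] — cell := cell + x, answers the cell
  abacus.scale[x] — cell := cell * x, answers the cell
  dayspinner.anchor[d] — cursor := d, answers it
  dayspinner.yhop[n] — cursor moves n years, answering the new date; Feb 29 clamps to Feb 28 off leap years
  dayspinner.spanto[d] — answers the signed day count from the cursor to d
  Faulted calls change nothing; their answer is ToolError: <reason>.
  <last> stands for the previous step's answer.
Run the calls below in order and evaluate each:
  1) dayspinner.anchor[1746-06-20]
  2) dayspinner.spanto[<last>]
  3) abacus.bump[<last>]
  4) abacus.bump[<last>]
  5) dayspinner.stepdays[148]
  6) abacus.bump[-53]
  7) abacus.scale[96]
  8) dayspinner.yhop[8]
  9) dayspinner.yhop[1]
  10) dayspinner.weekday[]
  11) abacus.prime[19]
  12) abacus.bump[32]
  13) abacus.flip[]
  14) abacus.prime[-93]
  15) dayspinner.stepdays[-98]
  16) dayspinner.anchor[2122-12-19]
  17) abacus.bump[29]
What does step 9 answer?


Answer: 1755-11-15

Derivation:
[in] anchor d='1746-06-20'
:: 1746-06-20
[in] spanto d='<last>'
:: 0
[in] bump x='<last>'
:: 0
[in] bump x='<last>'
:: 0
[in] stepdays n='148'
:: 1746-11-15
[in] bump x='-53'
:: -53
[in] scale x='96'
:: -5088
[in] yhop n='8'
:: 1754-11-15
[in] yhop n='1'
:: 1755-11-15
[in] weekday
:: Saturday
[in] prime x='19'
:: 19
[in] bump x='32'
:: 51
[in] flip
:: -51
[in] prime x='-93'
:: -93
[in] stepdays n='-98'
:: 1755-08-09
[in] anchor d='2122-12-19'
:: 2122-12-19
[in] bump x='29'
:: -64


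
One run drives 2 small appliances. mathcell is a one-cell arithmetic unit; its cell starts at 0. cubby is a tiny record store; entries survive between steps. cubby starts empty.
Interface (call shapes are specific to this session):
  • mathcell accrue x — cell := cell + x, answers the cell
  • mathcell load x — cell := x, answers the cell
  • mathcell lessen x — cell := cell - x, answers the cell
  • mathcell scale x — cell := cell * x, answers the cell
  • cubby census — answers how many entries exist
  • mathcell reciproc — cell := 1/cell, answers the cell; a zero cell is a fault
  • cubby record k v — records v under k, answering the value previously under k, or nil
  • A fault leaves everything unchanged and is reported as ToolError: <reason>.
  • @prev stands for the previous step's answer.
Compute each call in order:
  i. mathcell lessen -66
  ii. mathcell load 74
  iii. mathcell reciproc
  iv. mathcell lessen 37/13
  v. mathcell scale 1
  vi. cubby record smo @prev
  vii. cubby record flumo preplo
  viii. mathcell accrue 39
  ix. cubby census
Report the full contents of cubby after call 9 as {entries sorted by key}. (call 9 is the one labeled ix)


% 1. mathcell lessen(x='-66') == 66
% 2. mathcell load(x='74') == 74
% 3. mathcell reciproc() == 1/74
% 4. mathcell lessen(x='37/13') == -2725/962
% 5. mathcell scale(x='1') == -2725/962
% 6. cubby record(k='smo', v='@prev') == nil
% 7. cubby record(k='flumo', v='preplo') == nil
% 8. mathcell accrue(x='39') == 34793/962
% 9. cubby census() == 2

Answer: {flumo=preplo, smo=-2725/962}


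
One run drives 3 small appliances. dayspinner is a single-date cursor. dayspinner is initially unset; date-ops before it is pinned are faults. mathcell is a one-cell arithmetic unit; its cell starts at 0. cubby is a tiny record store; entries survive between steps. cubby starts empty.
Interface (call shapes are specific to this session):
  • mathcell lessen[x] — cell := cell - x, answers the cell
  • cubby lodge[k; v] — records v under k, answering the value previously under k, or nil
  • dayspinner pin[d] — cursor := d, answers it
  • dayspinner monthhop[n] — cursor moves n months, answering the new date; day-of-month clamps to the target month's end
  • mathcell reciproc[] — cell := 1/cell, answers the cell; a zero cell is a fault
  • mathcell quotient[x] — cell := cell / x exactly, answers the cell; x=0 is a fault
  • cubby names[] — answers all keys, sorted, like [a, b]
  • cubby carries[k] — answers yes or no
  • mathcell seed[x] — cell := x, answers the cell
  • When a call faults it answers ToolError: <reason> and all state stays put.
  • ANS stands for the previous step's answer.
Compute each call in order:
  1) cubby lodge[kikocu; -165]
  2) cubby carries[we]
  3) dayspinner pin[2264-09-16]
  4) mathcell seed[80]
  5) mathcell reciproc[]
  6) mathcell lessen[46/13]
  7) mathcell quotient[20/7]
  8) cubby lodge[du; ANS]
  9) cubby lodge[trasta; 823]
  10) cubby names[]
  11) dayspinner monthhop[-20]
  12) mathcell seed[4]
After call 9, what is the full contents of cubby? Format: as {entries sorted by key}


Answer: {du=-25669/20800, kikocu=-165, trasta=823}

Derivation:
Calling cubby lodge using k: kikocu, v: -165, and get nil.
Calling cubby carries using k: we, → no.
I invoke dayspinner pin using d: 2264-09-16, and observe 2264-09-16.
Now I run mathcell seed using x: 80, and get 80.
Invoking mathcell reciproc, yielding 1/80.
I invoke mathcell lessen using x: 46/13, giving -3667/1040.
Now I run mathcell quotient using x: 20/7, yielding -25669/20800.
Next I call cubby lodge using k: du, v: ANS, → nil.
Using cubby lodge using k: trasta, v: 823, — result: nil.
I run cubby names, giving [du, kikocu, trasta].
Then dayspinner monthhop using n: -20: 2263-01-16.
I run mathcell seed using x: 4, which returns 4.


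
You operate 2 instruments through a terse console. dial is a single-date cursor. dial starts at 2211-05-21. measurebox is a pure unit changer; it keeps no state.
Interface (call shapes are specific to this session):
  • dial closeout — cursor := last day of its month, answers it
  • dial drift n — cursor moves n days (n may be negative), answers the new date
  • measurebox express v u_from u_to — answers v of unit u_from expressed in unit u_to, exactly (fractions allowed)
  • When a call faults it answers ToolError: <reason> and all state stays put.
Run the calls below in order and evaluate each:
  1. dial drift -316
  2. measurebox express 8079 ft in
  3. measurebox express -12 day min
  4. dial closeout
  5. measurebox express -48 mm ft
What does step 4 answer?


-- 1. dial drift(n=-316) == 2210-07-09
-- 2. measurebox express(v=8079, u_from=ft, u_to=in) == 96948
-- 3. measurebox express(v=-12, u_from=day, u_to=min) == -17280
-- 4. dial closeout() == 2210-07-31
-- 5. measurebox express(v=-48, u_from=mm, u_to=ft) == -20/127

Answer: 2210-07-31


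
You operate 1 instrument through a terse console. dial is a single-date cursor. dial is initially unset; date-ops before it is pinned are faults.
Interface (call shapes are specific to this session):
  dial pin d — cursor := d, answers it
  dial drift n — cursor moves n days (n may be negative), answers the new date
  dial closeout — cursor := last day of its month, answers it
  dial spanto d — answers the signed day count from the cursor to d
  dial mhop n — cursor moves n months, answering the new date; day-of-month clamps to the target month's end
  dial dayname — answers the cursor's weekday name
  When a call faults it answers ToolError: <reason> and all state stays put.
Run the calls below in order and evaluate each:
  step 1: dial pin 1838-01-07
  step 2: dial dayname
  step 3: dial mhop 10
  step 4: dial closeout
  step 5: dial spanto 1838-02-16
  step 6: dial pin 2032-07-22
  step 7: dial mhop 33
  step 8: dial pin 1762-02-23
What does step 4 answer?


Do: dial pin[d=1838-01-07]
See: 1838-01-07
Do: dial dayname[]
See: Sunday
Do: dial mhop[n=10]
See: 1838-11-07
Do: dial closeout[]
See: 1838-11-30
Do: dial spanto[d=1838-02-16]
See: -287
Do: dial pin[d=2032-07-22]
See: 2032-07-22
Do: dial mhop[n=33]
See: 2035-04-22
Do: dial pin[d=1762-02-23]
See: 1762-02-23

Answer: 1838-11-30


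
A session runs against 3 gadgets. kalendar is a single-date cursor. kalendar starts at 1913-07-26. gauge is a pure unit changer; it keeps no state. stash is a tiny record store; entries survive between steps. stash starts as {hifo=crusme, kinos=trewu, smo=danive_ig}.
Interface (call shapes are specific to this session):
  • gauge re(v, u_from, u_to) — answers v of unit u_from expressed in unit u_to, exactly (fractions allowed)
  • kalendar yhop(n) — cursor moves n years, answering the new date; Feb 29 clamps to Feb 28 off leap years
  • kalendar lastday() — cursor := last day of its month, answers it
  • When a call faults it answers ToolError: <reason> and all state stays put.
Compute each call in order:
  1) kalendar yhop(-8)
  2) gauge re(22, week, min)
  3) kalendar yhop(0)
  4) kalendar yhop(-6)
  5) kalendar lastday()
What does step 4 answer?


==> kalendar yhop(n→-8)
<== 1905-07-26
==> gauge re(v→22, u_from→week, u_to→min)
<== 221760
==> kalendar yhop(n→0)
<== 1905-07-26
==> kalendar yhop(n→-6)
<== 1899-07-26
==> kalendar lastday()
<== 1899-07-31

Answer: 1899-07-26


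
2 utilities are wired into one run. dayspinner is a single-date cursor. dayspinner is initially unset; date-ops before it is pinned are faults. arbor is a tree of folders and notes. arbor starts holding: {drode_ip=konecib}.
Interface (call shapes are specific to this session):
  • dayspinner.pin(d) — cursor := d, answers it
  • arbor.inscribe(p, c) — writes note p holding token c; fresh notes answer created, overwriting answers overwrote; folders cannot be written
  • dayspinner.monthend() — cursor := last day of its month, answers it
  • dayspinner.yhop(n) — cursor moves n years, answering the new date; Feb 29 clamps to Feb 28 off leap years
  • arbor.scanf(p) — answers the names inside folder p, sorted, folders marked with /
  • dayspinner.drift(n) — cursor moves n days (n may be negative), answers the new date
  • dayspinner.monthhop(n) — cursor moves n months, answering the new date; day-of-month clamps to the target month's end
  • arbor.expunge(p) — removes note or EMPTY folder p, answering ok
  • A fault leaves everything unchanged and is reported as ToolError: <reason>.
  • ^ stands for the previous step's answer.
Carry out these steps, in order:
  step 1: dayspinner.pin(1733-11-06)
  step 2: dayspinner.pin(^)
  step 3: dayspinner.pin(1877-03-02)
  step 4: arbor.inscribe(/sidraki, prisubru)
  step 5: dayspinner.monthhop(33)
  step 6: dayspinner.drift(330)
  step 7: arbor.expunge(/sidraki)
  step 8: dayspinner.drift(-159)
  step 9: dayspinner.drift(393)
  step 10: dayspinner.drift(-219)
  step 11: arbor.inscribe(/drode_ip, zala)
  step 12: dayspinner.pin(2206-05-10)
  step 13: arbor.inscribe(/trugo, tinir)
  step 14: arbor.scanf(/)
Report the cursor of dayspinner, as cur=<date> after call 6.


Answer: cur=1880-10-27

Derivation:
% dayspinner.pin d→1733-11-06
= 1733-11-06
% dayspinner.pin d→^
= 1733-11-06
% dayspinner.pin d→1877-03-02
= 1877-03-02
% arbor.inscribe p→/sidraki c→prisubru
= created
% dayspinner.monthhop n→33
= 1879-12-02
% dayspinner.drift n→330
= 1880-10-27
% arbor.expunge p→/sidraki
= ok
% dayspinner.drift n→-159
= 1880-05-21
% dayspinner.drift n→393
= 1881-06-18
% dayspinner.drift n→-219
= 1880-11-11
% arbor.inscribe p→/drode_ip c→zala
= overwrote
% dayspinner.pin d→2206-05-10
= 2206-05-10
% arbor.inscribe p→/trugo c→tinir
= created
% arbor.scanf p→/
= [drode_ip, trugo]


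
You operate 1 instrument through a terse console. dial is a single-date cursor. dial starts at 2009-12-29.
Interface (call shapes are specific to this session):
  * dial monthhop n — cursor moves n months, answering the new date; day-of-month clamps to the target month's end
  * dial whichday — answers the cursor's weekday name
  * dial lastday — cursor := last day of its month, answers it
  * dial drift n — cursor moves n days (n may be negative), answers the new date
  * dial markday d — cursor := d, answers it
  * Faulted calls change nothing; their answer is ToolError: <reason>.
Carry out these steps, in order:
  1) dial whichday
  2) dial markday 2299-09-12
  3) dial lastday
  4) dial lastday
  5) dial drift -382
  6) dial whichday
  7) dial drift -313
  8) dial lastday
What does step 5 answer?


Step: dial whichday[]
Result: Tuesday
Step: dial markday[d=2299-09-12]
Result: 2299-09-12
Step: dial lastday[]
Result: 2299-09-30
Step: dial lastday[]
Result: 2299-09-30
Step: dial drift[n=-382]
Result: 2298-09-13
Step: dial whichday[]
Result: Tuesday
Step: dial drift[n=-313]
Result: 2297-11-04
Step: dial lastday[]
Result: 2297-11-30

Answer: 2298-09-13


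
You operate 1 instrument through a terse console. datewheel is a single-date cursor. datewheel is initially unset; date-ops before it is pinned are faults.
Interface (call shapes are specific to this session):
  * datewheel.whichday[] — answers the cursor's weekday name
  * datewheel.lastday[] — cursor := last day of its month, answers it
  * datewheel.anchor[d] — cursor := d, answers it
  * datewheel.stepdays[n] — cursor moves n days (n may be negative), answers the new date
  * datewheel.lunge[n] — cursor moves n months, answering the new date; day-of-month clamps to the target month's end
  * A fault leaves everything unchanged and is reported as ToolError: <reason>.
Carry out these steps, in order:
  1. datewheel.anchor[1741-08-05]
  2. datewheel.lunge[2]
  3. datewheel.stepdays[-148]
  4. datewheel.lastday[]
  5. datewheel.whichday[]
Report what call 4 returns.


Act: anchor[1741-08-05]
Obs: 1741-08-05
Act: lunge[2]
Obs: 1741-10-05
Act: stepdays[-148]
Obs: 1741-05-10
Act: lastday[]
Obs: 1741-05-31
Act: whichday[]
Obs: Wednesday

Answer: 1741-05-31


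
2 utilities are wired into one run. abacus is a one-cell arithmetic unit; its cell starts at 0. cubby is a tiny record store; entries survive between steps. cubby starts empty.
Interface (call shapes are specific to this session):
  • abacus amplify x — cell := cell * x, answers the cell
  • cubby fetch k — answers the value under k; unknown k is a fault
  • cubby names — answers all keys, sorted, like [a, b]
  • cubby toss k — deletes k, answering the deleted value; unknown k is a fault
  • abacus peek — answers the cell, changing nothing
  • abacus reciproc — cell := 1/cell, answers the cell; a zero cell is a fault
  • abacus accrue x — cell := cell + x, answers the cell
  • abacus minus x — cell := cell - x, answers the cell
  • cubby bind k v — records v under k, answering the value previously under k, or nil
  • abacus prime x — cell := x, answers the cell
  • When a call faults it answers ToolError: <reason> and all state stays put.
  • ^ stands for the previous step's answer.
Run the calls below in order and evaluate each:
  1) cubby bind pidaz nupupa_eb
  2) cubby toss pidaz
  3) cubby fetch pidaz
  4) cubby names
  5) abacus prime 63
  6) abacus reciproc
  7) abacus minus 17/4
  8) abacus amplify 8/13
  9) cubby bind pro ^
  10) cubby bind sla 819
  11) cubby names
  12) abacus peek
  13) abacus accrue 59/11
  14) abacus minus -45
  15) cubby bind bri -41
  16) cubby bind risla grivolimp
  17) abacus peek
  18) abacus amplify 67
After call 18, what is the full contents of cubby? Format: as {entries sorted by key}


Answer: {bri=-41, pro=-2134/819, risla=grivolimp, sla=819}

Derivation:
→ cubby bind(k→pidaz, v→nupupa_eb)
← nil
→ cubby toss(k→pidaz)
← nupupa_eb
→ cubby fetch(k→pidaz)
← ToolError: no such key pidaz
→ cubby names()
← []
→ abacus prime(x→63)
← 63
→ abacus reciproc()
← 1/63
→ abacus minus(x→17/4)
← -1067/252
→ abacus amplify(x→8/13)
← -2134/819
→ cubby bind(k→pro, v→^)
← nil
→ cubby bind(k→sla, v→819)
← nil
→ cubby names()
← [pro, sla]
→ abacus peek()
← -2134/819
→ abacus accrue(x→59/11)
← 24847/9009
→ abacus minus(x→-45)
← 430252/9009
→ cubby bind(k→bri, v→-41)
← nil
→ cubby bind(k→risla, v→grivolimp)
← nil
→ abacus peek()
← 430252/9009
→ abacus amplify(x→67)
← 28826884/9009
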